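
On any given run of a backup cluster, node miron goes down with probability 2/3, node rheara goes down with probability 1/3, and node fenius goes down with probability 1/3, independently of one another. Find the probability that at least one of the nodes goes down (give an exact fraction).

Since the events are independent, P(none) is the product of the individual non-occurrence probabilities.
P(none) = (1 − 2/3) × (1 − 1/3) × (1 − 1/3) = 1/3 × 2/3 × 2/3 = 4/27
P(at least one) = 1 − 4/27 = 23/27

23/27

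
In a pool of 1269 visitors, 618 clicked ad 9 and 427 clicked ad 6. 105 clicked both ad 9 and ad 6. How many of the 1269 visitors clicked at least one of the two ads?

940

|union| = 618 + 427 − 105 = 940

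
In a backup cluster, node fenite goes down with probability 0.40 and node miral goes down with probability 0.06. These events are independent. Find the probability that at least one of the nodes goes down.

0.436

Independence gives P(none) = ∏(1 − pᵢ).
P(none) = (1 − 0.40) × (1 − 0.06) = 0.60 × 0.94 = 0.564
P(at least one) = 1 − 0.564 = 0.436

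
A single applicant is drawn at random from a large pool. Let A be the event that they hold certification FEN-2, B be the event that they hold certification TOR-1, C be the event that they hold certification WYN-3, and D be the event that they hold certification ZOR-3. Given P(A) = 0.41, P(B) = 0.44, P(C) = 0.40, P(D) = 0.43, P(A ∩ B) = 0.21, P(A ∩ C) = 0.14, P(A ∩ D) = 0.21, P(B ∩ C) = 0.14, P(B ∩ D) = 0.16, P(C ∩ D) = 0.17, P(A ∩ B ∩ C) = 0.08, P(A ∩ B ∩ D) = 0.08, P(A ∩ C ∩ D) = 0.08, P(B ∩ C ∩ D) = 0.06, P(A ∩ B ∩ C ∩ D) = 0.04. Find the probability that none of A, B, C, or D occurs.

0.09

Inclusion–exclusion gives
P(A ∪ B ∪ C ∪ D) = 0.41 + 0.44 + 0.40 + 0.43 − 0.21 − 0.14 − 0.21 − 0.14 − 0.16 − 0.17 + 0.08 + 0.08 + 0.08 + 0.06 − 0.04 = 0.91
P(none) = 1 − 0.91 = 0.09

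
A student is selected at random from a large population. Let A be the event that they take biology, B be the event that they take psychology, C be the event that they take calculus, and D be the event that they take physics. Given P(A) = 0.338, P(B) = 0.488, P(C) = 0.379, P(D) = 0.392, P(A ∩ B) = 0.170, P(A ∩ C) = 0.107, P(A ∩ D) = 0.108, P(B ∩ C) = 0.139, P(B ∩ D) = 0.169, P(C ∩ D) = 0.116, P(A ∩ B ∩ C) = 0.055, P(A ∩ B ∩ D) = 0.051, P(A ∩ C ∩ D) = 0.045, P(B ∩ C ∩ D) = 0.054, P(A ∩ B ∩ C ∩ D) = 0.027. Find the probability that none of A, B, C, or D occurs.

0.034

Using inclusion–exclusion:
P(A ∪ B ∪ C ∪ D) = 0.338 + 0.488 + 0.379 + 0.392 − 0.170 − 0.107 − 0.108 − 0.139 − 0.169 − 0.116 + 0.055 + 0.051 + 0.045 + 0.054 − 0.027 = 0.966
P(none) = 1 − 0.966 = 0.034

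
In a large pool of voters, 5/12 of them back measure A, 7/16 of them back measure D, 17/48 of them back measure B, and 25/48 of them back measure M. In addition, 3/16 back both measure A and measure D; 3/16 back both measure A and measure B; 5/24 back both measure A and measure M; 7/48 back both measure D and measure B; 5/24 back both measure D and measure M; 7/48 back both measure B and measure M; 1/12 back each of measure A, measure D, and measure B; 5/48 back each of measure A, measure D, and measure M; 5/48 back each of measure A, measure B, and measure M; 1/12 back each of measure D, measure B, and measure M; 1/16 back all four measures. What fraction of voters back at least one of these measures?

P(union) = 5/12 + 7/16 + 17/48 + 25/48 − 3/16 − 3/16 − 5/24 − 7/48 − 5/24 − 7/48 + 1/12 + 5/48 + 5/48 + 1/12 − 1/16 = 23/24

23/24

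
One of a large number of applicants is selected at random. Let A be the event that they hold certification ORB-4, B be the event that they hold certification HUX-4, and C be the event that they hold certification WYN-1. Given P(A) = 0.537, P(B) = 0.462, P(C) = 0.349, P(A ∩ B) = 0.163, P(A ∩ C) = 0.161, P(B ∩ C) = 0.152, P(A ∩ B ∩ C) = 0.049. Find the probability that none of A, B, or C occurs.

By inclusion-exclusion,
P(A ∪ B ∪ C) = 0.537 + 0.462 + 0.349 − 0.163 − 0.161 − 0.152 + 0.049 = 0.921
P(none) = 1 − 0.921 = 0.079

0.079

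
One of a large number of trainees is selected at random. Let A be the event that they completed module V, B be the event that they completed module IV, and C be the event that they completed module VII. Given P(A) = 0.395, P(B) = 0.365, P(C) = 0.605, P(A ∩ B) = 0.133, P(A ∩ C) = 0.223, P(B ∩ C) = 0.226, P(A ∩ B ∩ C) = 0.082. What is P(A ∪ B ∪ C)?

0.865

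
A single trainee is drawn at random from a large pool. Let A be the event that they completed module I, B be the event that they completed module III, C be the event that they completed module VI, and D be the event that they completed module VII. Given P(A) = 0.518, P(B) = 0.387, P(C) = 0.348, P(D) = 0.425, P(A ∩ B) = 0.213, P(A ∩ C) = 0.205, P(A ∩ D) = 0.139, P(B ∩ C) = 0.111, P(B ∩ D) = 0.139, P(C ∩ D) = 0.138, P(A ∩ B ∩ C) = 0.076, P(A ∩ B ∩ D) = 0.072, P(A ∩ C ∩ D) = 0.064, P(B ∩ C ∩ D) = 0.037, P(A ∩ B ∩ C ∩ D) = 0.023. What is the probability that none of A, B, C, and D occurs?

0.041

Inclusion–exclusion gives
P(A ∪ B ∪ C ∪ D) = 0.518 + 0.387 + 0.348 + 0.425 − 0.213 − 0.205 − 0.139 − 0.111 − 0.139 − 0.138 + 0.076 + 0.072 + 0.064 + 0.037 − 0.023 = 0.959
P(none) = 1 − 0.959 = 0.041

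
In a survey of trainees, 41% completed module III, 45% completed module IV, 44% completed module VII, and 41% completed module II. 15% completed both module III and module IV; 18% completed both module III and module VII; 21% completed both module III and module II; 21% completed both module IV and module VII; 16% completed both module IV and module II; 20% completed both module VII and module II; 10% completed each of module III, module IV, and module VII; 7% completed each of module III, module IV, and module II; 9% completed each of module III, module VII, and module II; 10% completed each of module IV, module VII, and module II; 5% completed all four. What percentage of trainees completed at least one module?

91%

P(union) = 41 + 45 + 44 + 41 − 15 − 18 − 21 − 21 − 16 − 20 + 10 + 7 + 9 + 10 − 5 = 91%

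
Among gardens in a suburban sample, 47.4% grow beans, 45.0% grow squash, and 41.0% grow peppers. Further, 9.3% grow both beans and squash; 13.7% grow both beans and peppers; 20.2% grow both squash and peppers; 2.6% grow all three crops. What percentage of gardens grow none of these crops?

Inclusion–exclusion gives
P(union) = 47.4 + 45.0 + 41.0 − 9.3 − 13.7 − 20.2 + 2.6 = 92.8%
P(none) = 100% − 92.8% = 7.2%

7.2%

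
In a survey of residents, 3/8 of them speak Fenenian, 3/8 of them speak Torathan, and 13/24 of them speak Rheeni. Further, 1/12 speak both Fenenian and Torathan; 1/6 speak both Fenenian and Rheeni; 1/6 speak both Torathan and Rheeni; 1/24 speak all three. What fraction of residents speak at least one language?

11/12

Apply inclusion-exclusion:
P(at least one) = 3/8 + 3/8 + 13/24 − 1/12 − 1/6 − 1/6 + 1/24 = 11/12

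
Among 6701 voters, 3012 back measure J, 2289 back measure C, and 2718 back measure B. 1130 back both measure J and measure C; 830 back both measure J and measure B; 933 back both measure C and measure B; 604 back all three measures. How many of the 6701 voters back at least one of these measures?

Inclusion–exclusion gives
|at least one| = 3012 + 2289 + 2718 − 1130 − 830 − 933 + 604 = 5730

5730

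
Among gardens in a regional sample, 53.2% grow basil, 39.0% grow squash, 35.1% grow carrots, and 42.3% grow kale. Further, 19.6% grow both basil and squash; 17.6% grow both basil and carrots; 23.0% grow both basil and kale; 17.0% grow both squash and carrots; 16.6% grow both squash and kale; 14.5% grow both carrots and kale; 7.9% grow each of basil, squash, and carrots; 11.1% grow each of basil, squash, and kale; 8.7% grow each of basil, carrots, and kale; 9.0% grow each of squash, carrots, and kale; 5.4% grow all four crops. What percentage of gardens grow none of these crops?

P(≥1) = 53.2 + 39.0 + 35.1 + 42.3 − 19.6 − 17.6 − 23.0 − 17.0 − 16.6 − 14.5 + 7.9 + 11.1 + 8.7 + 9.0 − 5.4 = 92.6%
P(none) = 100% − 92.6% = 7.4%

7.4%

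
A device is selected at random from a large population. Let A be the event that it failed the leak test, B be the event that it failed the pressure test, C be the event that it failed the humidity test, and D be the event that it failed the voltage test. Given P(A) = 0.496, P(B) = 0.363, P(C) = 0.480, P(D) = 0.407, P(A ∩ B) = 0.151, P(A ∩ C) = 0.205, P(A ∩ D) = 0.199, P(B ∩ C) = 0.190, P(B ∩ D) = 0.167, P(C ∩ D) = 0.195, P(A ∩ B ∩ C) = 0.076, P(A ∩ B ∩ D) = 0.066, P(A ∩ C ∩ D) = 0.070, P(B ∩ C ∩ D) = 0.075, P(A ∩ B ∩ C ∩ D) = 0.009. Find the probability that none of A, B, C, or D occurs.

0.083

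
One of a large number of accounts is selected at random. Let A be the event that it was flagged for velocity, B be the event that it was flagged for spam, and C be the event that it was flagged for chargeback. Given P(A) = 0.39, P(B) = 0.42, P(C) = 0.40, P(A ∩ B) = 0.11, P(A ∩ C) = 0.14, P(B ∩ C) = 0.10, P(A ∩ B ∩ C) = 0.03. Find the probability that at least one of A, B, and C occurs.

0.89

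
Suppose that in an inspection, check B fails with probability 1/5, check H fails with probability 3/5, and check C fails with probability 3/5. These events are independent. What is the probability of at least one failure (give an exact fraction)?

Independence gives P(none) = ∏(1 − pᵢ).
P(none) = (1 − 1/5) × (1 − 3/5) × (1 − 3/5) = 4/5 × 2/5 × 2/5 = 16/125
P(at least one) = 1 − 16/125 = 109/125

109/125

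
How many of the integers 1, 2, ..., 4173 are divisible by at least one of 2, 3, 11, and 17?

2984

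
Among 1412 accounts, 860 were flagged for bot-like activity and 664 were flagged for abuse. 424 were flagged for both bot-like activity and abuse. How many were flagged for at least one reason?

Inclusion–exclusion gives
|union| = 860 + 664 − 424 = 1100

1100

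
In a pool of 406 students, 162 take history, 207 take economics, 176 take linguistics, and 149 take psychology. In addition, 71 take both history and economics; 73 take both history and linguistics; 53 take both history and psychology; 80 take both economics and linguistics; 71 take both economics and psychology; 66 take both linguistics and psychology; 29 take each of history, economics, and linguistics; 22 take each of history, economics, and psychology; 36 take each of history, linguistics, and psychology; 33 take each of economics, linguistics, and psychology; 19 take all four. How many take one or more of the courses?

Apply inclusion-exclusion:
|union| = 162 + 207 + 176 + 149 − 71 − 73 − 53 − 80 − 71 − 66 + 29 + 22 + 36 + 33 − 19 = 381

381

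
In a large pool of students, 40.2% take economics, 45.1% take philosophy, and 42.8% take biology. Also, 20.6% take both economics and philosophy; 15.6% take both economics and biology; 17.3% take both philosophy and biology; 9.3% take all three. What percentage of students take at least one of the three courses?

83.9%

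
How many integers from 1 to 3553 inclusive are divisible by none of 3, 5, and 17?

1783

By inclusion-exclusion,
⌊3553/3⌋ + ⌊3553/5⌋ + ⌊3553/17⌋ − ⌊3553/15⌋ − ⌊3553/51⌋ − ⌊3553/85⌋ + ⌊3553/255⌋ = 1184 + 710 + 209 − 236 − 69 − 41 + 13 = 1770
3553 − 1770 = 1783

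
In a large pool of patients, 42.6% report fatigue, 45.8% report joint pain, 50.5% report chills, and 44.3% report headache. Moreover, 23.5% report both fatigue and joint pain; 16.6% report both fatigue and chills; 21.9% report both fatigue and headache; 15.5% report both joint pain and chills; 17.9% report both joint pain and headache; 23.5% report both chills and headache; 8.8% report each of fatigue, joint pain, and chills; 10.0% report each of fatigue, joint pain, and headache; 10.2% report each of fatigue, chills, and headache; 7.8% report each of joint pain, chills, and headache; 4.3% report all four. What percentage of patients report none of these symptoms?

By inclusion–exclusion:
P(≥1) = 42.6 + 45.8 + 50.5 + 44.3 − 23.5 − 16.6 − 21.9 − 15.5 − 17.9 − 23.5 + 8.8 + 10.0 + 10.2 + 7.8 − 4.3 = 96.8%
P(none) = 100% − 96.8% = 3.2%

3.2%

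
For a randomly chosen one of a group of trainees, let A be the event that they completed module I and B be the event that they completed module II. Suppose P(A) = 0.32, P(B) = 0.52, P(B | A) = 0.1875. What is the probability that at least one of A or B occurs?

0.78

P(A ∩ B) = P(A)·P(B|A) = 0.32 × 0.1875 = 0.06
Inclusion–exclusion gives
P(A ∪ B) = 0.32 + 0.52 − 0.06 = 0.78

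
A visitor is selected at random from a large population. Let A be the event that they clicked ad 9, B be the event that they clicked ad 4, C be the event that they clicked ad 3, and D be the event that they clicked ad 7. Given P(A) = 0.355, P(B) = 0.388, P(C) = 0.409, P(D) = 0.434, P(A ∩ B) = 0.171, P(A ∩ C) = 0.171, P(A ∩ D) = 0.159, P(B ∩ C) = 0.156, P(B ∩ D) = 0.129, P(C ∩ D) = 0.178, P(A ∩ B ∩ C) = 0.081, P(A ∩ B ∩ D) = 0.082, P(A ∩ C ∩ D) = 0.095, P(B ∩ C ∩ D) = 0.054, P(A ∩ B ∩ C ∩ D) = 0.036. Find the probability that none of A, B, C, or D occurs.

0.102

P(A ∪ B ∪ C ∪ D) = 0.355 + 0.388 + 0.409 + 0.434 − 0.171 − 0.171 − 0.159 − 0.156 − 0.129 − 0.178 + 0.081 + 0.082 + 0.095 + 0.054 − 0.036 = 0.898
P(none) = 1 − 0.898 = 0.102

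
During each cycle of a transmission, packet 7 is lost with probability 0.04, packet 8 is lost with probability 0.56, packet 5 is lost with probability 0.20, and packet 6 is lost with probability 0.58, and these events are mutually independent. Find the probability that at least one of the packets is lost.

P(none) = (1 − 0.04) × (1 − 0.56) × (1 − 0.20) × (1 − 0.58) = 0.96 × 0.44 × 0.80 × 0.42 = 0.1419264
P(at least one) = 1 − 0.1419264 = 0.8580736

0.8580736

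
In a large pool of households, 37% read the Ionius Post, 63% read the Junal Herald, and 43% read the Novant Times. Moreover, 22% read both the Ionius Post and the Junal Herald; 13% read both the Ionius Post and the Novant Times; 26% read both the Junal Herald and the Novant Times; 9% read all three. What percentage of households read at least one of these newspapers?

91%

Using inclusion–exclusion:
P(≥1) = 37 + 63 + 43 − 22 − 13 − 26 + 9 = 91%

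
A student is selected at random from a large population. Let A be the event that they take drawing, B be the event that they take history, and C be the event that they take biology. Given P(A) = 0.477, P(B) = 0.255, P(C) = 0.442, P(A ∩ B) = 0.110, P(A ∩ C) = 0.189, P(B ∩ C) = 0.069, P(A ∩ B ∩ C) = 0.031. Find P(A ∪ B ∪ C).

By inclusion–exclusion:
P(A ∪ B ∪ C) = 0.477 + 0.255 + 0.442 − 0.110 − 0.189 − 0.069 + 0.031 = 0.837

0.837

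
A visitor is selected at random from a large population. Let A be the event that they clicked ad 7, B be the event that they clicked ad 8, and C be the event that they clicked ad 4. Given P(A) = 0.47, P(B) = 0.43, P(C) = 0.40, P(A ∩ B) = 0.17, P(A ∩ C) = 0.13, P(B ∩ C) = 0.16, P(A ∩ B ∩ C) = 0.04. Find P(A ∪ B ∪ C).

By inclusion-exclusion,
P(A ∪ B ∪ C) = 0.47 + 0.43 + 0.40 − 0.17 − 0.13 − 0.16 + 0.04 = 0.88

0.88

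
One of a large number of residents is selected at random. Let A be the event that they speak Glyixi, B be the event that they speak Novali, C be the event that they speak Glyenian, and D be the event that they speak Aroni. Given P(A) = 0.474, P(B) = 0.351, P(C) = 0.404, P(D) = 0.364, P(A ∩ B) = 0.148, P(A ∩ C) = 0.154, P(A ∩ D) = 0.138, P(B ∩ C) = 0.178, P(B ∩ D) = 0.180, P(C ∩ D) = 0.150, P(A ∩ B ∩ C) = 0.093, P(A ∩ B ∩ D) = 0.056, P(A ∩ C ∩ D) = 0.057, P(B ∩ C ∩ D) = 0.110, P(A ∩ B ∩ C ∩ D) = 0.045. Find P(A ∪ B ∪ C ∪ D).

0.916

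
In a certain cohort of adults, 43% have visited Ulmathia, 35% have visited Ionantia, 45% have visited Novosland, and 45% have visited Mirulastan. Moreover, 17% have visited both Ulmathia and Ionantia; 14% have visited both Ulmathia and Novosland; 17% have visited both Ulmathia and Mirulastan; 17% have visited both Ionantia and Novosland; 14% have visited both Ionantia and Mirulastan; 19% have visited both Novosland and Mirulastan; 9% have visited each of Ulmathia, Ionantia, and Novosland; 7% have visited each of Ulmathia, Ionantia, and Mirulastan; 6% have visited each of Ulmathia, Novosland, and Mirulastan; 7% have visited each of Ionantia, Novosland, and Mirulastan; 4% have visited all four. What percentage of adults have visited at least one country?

95%

By inclusion–exclusion:
P(≥1) = 43 + 35 + 45 + 45 − 17 − 14 − 17 − 17 − 14 − 19 + 9 + 7 + 6 + 7 − 4 = 95%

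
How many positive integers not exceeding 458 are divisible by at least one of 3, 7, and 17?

212

Apply inclusion-exclusion:
152 + 65 + 26 − 21 − 8 − 3 + 1 = 212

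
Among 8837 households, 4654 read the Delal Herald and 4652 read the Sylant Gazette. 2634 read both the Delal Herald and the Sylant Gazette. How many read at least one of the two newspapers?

|union| = 4654 + 4652 − 2634 = 6672

6672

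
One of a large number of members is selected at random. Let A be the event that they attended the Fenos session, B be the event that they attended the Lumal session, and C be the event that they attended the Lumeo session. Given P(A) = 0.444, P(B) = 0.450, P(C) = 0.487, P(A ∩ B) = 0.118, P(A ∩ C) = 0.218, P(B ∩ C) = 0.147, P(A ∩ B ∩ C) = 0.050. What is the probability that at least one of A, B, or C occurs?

0.948

Inclusion–exclusion gives
P(A ∪ B ∪ C) = 0.444 + 0.450 + 0.487 − 0.118 − 0.218 − 0.147 + 0.050 = 0.948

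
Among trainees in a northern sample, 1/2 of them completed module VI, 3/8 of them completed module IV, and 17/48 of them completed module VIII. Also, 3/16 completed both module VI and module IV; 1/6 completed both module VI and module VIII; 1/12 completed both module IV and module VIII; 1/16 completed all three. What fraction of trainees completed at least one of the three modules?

41/48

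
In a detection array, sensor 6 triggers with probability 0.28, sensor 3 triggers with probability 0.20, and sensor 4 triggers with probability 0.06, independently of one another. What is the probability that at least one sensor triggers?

0.45856

P(none) = (1 − 0.28) × (1 − 0.20) × (1 − 0.06) = 0.72 × 0.80 × 0.94 = 0.54144
P(at least one) = 1 − 0.54144 = 0.45856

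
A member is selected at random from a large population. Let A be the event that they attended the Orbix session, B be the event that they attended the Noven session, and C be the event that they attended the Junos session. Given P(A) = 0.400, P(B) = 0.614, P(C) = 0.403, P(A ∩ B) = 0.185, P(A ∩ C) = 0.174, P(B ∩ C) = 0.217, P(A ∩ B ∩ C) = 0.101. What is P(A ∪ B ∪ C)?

0.942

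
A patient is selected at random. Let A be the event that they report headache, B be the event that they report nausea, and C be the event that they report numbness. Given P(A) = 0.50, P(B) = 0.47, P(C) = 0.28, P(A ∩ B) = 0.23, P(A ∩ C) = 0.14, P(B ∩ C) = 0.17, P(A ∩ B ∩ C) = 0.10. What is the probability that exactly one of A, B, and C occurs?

Using the inclusion–exclusion count for exactly one event:
P(exactly one) = 0.50 + 0.47 + 0.28 − 2·0.23 − 2·0.14 − 2·0.17 + 3·0.10 = 0.47

0.47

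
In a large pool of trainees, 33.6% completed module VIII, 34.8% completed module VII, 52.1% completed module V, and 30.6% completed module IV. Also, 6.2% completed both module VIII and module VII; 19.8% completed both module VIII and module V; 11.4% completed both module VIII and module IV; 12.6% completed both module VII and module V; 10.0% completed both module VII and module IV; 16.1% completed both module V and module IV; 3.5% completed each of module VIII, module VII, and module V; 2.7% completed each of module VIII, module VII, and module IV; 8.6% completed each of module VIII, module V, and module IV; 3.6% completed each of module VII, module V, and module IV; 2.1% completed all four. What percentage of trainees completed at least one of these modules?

By inclusion-exclusion,
P(at least one) = 33.6 + 34.8 + 52.1 + 30.6 − 6.2 − 19.8 − 11.4 − 12.6 − 10.0 − 16.1 + 3.5 + 2.7 + 8.6 + 3.6 − 2.1 = 91.3%

91.3%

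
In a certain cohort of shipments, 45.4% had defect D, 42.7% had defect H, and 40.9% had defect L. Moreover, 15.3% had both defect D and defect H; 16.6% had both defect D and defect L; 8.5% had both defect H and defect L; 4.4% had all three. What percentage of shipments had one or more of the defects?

93.0%

P(≥1) = 45.4 + 42.7 + 40.9 − 15.3 − 16.6 − 8.5 + 4.4 = 93.0%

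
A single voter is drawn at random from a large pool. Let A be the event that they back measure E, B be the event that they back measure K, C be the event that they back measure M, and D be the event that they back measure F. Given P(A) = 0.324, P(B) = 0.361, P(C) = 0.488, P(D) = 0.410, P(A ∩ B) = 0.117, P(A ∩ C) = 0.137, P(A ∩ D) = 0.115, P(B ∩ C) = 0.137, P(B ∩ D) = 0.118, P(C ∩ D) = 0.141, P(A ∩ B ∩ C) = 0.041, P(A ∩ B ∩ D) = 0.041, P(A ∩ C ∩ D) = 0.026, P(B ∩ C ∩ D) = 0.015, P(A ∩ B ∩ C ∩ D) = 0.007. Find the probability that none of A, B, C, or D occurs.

Apply inclusion-exclusion:
P(A ∪ B ∪ C ∪ D) = 0.324 + 0.361 + 0.488 + 0.410 − 0.117 − 0.137 − 0.115 − 0.137 − 0.118 − 0.141 + 0.041 + 0.041 + 0.026 + 0.015 − 0.007 = 0.934
P(none) = 1 − 0.934 = 0.066

0.066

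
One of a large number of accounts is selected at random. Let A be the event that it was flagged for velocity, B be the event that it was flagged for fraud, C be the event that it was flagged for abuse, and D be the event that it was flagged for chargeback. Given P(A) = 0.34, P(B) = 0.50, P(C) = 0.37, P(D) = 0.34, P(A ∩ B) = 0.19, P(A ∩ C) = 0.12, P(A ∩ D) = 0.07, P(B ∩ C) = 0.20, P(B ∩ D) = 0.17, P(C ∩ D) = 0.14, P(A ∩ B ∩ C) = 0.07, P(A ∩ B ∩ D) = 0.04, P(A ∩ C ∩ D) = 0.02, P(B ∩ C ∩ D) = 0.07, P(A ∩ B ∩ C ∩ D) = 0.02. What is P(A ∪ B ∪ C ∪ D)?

P(A ∪ B ∪ C ∪ D) = 0.34 + 0.50 + 0.37 + 0.34 − 0.19 − 0.12 − 0.07 − 0.20 − 0.17 − 0.14 + 0.07 + 0.04 + 0.02 + 0.07 − 0.02 = 0.84

0.84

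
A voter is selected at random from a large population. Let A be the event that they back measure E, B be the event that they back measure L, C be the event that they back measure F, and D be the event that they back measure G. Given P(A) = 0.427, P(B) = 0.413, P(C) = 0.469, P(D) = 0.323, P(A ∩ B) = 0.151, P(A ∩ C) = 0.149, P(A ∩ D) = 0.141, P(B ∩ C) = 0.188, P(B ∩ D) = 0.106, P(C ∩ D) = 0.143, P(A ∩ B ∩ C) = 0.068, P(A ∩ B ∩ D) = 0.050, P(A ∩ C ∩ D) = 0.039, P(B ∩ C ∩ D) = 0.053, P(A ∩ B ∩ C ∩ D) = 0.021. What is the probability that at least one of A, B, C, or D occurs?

0.943

Apply inclusion-exclusion:
P(A ∪ B ∪ C ∪ D) = 0.427 + 0.413 + 0.469 + 0.323 − 0.151 − 0.149 − 0.141 − 0.188 − 0.106 − 0.143 + 0.068 + 0.050 + 0.039 + 0.053 − 0.021 = 0.943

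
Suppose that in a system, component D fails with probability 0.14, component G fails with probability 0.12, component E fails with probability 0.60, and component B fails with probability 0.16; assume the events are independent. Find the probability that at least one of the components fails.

0.7457152

P(none) = (1 − 0.14) × (1 − 0.12) × (1 − 0.60) × (1 − 0.16) = 0.86 × 0.88 × 0.40 × 0.84 = 0.2542848
P(at least one) = 1 − 0.2542848 = 0.7457152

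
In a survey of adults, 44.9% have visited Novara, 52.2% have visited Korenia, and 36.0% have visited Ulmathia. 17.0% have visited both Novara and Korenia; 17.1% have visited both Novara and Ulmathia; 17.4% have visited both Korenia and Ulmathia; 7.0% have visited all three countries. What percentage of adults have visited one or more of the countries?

88.6%

P(at least one) = 44.9 + 52.2 + 36.0 − 17.0 − 17.1 − 17.4 + 7.0 = 88.6%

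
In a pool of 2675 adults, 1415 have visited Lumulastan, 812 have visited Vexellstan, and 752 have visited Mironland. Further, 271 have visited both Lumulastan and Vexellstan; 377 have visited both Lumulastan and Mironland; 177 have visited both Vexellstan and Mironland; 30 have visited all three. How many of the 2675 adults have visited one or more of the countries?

2184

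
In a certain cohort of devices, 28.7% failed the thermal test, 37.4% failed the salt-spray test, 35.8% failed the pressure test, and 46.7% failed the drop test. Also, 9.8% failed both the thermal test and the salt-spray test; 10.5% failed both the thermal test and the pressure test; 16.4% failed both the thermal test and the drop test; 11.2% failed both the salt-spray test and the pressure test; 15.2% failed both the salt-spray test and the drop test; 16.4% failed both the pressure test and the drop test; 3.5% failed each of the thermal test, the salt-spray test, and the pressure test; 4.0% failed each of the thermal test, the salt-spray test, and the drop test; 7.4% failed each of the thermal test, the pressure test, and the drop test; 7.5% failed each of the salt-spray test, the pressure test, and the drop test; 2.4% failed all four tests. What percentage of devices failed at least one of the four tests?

89.1%

P(union) = 28.7 + 37.4 + 35.8 + 46.7 − 9.8 − 10.5 − 16.4 − 11.2 − 15.2 − 16.4 + 3.5 + 4.0 + 7.4 + 7.5 − 2.4 = 89.1%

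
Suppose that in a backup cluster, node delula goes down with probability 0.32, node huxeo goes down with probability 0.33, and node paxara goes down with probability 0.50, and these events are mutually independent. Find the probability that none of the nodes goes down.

P(none) = (1 − 0.32) × (1 − 0.33) × (1 − 0.50) = 0.68 × 0.67 × 0.50 = 0.2278

0.2278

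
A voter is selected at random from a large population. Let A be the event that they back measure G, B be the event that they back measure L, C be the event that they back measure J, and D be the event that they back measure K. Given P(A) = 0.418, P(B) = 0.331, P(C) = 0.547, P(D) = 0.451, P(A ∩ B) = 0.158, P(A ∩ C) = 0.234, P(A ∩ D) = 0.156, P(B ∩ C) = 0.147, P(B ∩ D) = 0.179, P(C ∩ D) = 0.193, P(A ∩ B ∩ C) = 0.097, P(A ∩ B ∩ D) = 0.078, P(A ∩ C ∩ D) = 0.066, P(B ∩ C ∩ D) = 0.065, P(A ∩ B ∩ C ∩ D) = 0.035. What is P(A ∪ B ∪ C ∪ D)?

0.951

Apply inclusion-exclusion:
P(A ∪ B ∪ C ∪ D) = 0.418 + 0.331 + 0.547 + 0.451 − 0.158 − 0.234 − 0.156 − 0.147 − 0.179 − 0.193 + 0.097 + 0.078 + 0.066 + 0.065 − 0.035 = 0.951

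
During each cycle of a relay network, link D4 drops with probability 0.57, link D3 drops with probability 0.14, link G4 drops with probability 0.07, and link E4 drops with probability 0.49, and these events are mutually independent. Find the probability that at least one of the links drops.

0.82460386

P(none) = (1 − 0.57) × (1 − 0.14) × (1 − 0.07) × (1 − 0.49) = 0.43 × 0.86 × 0.93 × 0.51 = 0.17539614
P(at least one) = 1 − 0.17539614 = 0.82460386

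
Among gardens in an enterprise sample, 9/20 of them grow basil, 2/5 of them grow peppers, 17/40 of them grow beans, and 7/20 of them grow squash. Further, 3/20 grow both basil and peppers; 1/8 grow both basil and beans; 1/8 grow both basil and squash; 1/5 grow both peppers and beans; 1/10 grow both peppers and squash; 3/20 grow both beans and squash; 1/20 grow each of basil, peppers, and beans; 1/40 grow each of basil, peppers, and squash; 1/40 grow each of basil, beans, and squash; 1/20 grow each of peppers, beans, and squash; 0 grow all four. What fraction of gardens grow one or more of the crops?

37/40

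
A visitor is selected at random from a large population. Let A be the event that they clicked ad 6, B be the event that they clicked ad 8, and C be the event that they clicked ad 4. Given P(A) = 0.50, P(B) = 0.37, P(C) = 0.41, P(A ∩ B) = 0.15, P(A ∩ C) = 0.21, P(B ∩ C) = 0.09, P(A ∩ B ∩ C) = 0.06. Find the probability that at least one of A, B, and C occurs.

0.89

By inclusion-exclusion,
P(A ∪ B ∪ C) = 0.50 + 0.37 + 0.41 − 0.15 − 0.21 − 0.09 + 0.06 = 0.89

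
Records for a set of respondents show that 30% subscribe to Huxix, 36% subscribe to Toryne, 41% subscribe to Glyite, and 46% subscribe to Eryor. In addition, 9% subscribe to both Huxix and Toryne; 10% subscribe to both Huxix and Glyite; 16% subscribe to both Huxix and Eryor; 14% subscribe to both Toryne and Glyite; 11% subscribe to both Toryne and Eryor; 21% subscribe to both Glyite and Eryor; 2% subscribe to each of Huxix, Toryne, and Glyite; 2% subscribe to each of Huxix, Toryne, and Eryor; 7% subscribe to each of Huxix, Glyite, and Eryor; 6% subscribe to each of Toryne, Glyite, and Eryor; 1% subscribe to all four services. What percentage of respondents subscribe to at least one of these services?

Inclusion–exclusion gives
P(≥1) = 30 + 36 + 41 + 46 − 9 − 10 − 16 − 14 − 11 − 21 + 2 + 2 + 7 + 6 − 1 = 88%

88%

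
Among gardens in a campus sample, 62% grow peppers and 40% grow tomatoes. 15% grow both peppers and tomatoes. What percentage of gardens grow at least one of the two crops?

87%

Inclusion–exclusion gives
P(≥1) = 62 + 40 − 15 = 87%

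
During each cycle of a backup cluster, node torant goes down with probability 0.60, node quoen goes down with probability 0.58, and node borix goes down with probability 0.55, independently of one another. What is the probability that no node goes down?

0.0756

P(none) = (1 − 0.60) × (1 − 0.58) × (1 − 0.55) = 0.40 × 0.42 × 0.45 = 0.0756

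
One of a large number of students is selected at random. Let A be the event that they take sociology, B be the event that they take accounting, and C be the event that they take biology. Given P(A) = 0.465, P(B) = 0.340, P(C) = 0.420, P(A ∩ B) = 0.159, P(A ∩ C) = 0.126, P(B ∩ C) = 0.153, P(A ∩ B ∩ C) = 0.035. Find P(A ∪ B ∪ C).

0.822

By inclusion-exclusion,
P(A ∪ B ∪ C) = 0.465 + 0.340 + 0.420 − 0.159 − 0.126 − 0.153 + 0.035 = 0.822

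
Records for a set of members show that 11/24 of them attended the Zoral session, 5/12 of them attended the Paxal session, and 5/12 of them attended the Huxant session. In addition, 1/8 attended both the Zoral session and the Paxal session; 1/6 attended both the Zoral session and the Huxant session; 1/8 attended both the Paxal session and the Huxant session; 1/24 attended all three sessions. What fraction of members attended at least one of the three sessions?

P(at least one) = 11/24 + 5/12 + 5/12 − 1/8 − 1/6 − 1/8 + 1/24 = 11/12

11/12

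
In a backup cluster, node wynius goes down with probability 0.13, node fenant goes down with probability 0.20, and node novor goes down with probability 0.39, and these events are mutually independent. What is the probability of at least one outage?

0.57544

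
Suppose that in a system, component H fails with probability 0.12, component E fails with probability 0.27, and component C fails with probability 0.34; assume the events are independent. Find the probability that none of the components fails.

P(none) = (1 − 0.12) × (1 − 0.27) × (1 − 0.34) = 0.88 × 0.73 × 0.66 = 0.423984

0.423984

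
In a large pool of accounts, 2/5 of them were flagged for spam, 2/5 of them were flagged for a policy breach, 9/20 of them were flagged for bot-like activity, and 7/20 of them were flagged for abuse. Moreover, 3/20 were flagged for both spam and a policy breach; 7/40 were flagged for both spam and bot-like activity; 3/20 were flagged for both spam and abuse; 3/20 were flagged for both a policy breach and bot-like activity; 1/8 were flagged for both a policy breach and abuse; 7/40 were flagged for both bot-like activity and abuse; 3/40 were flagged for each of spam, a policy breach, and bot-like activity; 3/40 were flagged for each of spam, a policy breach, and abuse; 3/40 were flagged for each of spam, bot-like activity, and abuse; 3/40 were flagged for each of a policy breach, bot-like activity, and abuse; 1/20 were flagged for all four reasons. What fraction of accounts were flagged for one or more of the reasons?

37/40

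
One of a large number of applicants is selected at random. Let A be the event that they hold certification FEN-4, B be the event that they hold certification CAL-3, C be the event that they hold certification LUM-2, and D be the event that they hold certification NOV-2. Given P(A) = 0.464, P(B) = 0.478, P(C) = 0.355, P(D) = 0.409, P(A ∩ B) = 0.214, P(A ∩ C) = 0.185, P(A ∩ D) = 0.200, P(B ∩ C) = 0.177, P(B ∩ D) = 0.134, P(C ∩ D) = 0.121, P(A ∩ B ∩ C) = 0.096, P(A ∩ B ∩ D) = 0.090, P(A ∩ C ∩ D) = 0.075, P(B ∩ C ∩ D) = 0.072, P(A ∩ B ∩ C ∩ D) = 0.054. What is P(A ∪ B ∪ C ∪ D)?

Inclusion–exclusion gives
P(A ∪ B ∪ C ∪ D) = 0.464 + 0.478 + 0.355 + 0.409 − 0.214 − 0.185 − 0.200 − 0.177 − 0.134 − 0.121 + 0.096 + 0.090 + 0.075 + 0.072 − 0.054 = 0.954

0.954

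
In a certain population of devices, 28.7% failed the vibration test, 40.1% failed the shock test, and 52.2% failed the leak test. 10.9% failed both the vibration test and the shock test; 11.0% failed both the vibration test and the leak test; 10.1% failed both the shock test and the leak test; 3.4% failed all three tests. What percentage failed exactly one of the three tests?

P(exactly one) = 28.7 + 40.1 + 52.2 − 2·10.9 − 2·11.0 − 2·10.1 + 3·3.4 = 67.2%

67.2%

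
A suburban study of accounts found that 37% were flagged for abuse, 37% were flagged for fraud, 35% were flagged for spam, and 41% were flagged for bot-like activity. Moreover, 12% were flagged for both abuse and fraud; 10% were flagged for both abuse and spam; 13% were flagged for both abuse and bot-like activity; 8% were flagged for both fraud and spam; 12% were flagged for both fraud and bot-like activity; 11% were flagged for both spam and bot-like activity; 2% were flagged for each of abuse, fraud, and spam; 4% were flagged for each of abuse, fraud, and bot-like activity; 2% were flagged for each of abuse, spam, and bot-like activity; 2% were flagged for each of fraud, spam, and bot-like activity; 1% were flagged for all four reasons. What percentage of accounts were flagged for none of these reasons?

Apply inclusion-exclusion:
P(≥1) = 37 + 37 + 35 + 41 − 12 − 10 − 13 − 8 − 12 − 11 + 2 + 4 + 2 + 2 − 1 = 93%
P(none) = 100% − 93% = 7%

7%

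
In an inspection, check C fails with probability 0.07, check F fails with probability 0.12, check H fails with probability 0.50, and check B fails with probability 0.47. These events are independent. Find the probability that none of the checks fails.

0.216876

P(none) = (1 − 0.07) × (1 − 0.12) × (1 − 0.50) × (1 − 0.47) = 0.93 × 0.88 × 0.50 × 0.53 = 0.216876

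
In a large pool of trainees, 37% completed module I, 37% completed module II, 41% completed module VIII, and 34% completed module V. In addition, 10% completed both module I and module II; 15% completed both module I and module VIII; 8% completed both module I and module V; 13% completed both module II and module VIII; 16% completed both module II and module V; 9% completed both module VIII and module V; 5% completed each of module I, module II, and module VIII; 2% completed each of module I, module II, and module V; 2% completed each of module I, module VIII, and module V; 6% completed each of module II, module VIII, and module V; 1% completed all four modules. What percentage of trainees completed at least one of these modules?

92%

Inclusion–exclusion gives
P(≥1) = 37 + 37 + 41 + 34 − 10 − 15 − 8 − 13 − 16 − 9 + 5 + 2 + 2 + 6 − 1 = 92%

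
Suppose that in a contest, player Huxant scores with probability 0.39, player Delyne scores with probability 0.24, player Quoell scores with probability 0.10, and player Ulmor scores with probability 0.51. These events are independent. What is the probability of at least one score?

0.7955524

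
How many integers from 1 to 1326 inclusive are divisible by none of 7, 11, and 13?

954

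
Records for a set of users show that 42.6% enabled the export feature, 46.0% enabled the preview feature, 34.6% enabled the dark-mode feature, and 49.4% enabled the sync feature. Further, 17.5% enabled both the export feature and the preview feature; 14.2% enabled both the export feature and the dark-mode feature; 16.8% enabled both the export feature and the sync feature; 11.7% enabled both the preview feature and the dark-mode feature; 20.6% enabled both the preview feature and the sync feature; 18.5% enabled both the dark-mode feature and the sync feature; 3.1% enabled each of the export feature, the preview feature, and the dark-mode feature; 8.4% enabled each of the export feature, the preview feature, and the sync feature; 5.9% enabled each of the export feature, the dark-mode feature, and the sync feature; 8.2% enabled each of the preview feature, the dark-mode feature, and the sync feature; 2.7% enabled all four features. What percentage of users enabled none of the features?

3.8%

By inclusion–exclusion:
P(union) = 42.6 + 46.0 + 34.6 + 49.4 − 17.5 − 14.2 − 16.8 − 11.7 − 20.6 − 18.5 + 3.1 + 8.4 + 5.9 + 8.2 − 2.7 = 96.2%
P(none) = 100% − 96.2% = 3.8%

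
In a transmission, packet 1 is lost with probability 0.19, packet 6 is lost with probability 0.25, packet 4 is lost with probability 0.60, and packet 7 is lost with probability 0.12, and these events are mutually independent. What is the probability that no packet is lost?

P(none) = (1 − 0.19) × (1 − 0.25) × (1 − 0.60) × (1 − 0.12) = 0.81 × 0.75 × 0.40 × 0.88 = 0.21384

0.21384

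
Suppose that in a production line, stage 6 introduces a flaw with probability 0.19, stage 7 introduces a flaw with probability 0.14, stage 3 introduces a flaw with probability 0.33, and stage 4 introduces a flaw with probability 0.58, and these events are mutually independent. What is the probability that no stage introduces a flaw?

P(none) = (1 − 0.19) × (1 − 0.14) × (1 − 0.33) × (1 − 0.58) = 0.81 × 0.86 × 0.67 × 0.42 = 0.19602324

0.19602324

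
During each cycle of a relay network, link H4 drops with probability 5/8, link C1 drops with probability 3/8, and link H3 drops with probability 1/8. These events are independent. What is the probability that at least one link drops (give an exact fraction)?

407/512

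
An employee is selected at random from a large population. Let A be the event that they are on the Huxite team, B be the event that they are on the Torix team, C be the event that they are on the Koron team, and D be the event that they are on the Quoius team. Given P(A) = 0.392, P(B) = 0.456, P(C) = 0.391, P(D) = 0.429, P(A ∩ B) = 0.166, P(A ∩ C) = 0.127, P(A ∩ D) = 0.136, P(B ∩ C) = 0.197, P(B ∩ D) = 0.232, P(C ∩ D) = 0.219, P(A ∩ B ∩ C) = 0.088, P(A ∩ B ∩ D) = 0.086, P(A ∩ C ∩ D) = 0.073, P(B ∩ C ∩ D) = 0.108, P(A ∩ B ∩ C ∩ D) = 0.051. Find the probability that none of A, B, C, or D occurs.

0.105

P(A ∪ B ∪ C ∪ D) = 0.392 + 0.456 + 0.391 + 0.429 − 0.166 − 0.127 − 0.136 − 0.197 − 0.232 − 0.219 + 0.088 + 0.086 + 0.073 + 0.108 − 0.051 = 0.895
P(none) = 1 − 0.895 = 0.105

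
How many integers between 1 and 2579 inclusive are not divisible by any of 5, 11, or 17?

515 + 234 + 151 − 46 − 30 − 13 + 2 = 813
2579 − 813 = 1766

1766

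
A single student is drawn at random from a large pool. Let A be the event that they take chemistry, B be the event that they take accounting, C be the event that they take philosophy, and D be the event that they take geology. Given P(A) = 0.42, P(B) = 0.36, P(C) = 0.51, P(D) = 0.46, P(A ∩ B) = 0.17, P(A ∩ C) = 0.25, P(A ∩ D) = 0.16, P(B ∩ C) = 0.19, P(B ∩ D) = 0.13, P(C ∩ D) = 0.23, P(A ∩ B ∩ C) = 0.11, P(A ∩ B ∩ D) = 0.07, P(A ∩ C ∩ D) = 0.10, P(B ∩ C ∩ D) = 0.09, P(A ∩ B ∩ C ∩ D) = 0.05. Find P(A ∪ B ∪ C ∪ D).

P(A ∪ B ∪ C ∪ D) = 0.42 + 0.36 + 0.51 + 0.46 − 0.17 − 0.25 − 0.16 − 0.19 − 0.13 − 0.23 + 0.11 + 0.07 + 0.10 + 0.09 − 0.05 = 0.94

0.94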